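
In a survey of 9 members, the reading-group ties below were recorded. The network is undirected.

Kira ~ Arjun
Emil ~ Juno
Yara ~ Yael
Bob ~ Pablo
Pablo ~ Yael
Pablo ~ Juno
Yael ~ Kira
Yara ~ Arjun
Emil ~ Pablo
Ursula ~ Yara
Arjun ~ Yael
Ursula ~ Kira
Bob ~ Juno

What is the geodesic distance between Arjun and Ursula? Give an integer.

2

One shortest route is Arjun – Yara – Ursula, which uses 2 edges, and Arjun and Ursula are not directly tied, so nothing shorter exists. So d(Arjun,Ursula) = 2.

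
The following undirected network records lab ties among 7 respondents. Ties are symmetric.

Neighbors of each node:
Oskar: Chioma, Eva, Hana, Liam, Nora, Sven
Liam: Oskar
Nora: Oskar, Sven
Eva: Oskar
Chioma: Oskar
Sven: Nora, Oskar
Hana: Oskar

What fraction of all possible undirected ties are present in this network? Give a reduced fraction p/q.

There are 7 edges and 7 nodes, so the maximum possible is C(7,2) = 21.
Density = 7/21 = 1/3.

1/3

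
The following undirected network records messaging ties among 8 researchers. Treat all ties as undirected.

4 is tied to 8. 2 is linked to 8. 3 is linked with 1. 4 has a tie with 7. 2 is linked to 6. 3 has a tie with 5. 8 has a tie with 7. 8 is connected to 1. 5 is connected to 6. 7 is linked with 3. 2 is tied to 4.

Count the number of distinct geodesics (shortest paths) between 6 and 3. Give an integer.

The shortest distance is 2, and the only length-2 path is 6–5–3. So there is exactly 1 shortest path.

1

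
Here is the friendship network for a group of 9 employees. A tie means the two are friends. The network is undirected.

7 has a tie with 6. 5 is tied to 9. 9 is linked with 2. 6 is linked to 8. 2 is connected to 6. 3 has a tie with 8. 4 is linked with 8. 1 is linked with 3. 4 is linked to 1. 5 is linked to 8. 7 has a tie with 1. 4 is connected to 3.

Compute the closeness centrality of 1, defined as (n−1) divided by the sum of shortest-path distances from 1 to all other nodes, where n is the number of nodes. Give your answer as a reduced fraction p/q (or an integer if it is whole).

8/17

Distances from 1: 2:3, 3:1, 4:1, 5:3, 6:2, 7:1, 8:2, 9:4. Sum = 17.
n = 9, so closeness = 8/17.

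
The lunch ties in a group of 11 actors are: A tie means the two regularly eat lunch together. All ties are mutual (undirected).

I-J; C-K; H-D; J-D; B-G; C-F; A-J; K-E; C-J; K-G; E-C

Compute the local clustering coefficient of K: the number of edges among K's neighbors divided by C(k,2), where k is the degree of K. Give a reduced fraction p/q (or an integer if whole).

K's neighbors: C, E, and G (k = 3).
Possible neighbor pairs: C(3,2) = 3. Edges among them: C–E → e = 1.
Clustering(K) = 1/3.

1/3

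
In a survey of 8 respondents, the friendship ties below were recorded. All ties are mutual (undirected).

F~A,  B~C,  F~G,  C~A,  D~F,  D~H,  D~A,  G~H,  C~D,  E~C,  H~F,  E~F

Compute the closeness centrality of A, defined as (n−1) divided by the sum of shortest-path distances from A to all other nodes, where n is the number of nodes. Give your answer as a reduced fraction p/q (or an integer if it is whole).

7/11

Distances from A: B:2, C:1, D:1, E:2, F:1, G:2, H:2. Sum = 11.
n = 8, so closeness = 7/11.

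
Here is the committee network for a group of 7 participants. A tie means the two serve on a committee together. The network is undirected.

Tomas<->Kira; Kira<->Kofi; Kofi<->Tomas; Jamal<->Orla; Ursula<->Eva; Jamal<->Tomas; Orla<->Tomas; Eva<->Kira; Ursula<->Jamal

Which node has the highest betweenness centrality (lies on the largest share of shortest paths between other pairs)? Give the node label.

Tomas

Unnormalized betweenness of each node: Eva:3/2, Jamal:3, Kira:3, Kofi:0, Orla:0, Tomas:5, Ursula:3/2.
Tomas has the largest value, 5, making it the main broker — the node through which the most shortest paths run.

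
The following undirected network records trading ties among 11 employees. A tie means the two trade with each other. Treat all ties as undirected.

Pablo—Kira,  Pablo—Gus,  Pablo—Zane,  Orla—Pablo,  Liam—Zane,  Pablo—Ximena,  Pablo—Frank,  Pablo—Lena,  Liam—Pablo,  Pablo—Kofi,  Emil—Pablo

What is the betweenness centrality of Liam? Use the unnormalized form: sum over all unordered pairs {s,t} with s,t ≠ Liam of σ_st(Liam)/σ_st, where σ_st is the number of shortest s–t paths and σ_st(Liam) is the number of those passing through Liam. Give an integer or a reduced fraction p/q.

0

No shortest path between any pair of other nodes passes through Liam.
Summing the contributions gives betweenness(Liam) = 0.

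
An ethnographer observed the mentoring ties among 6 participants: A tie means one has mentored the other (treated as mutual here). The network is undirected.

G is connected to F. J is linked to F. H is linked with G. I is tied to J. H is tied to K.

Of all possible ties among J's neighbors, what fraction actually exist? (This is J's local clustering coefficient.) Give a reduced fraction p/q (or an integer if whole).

J's neighbors: F and I (k = 2).
Possible neighbor pairs: C(2,2) = 1. Edges among them: none → e = 0.
Clustering(J) = 0/1.

0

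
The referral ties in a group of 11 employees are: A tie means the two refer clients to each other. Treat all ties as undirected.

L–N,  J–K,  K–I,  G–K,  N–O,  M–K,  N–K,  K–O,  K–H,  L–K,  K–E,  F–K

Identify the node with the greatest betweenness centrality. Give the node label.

K

Unnormalized betweenness of each node: E:0, F:0, G:0, H:0, I:0, J:0, K:85/2, L:0, M:0, N:1/2, O:0.
K has the largest value, 85/2, making it the main broker — the node through which the most shortest paths run.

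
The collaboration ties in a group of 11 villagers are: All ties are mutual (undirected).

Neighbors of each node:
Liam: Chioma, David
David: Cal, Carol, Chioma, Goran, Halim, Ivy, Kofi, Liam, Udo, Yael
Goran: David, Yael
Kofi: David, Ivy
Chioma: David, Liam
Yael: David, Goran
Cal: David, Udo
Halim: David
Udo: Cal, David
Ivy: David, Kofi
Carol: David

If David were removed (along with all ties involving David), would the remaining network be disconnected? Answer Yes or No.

Removing David leaves {Goran and Yael} with no path to {Ivy and Kofi}, so the network splits into 6 components. David is a cut vertex.

Yes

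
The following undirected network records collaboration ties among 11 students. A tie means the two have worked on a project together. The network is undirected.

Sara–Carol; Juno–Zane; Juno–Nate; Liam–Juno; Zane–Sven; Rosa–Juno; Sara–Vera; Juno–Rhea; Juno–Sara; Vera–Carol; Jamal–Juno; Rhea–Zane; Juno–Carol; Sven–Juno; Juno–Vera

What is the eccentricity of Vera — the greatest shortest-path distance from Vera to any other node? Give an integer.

Distances from Vera: Carol:1, Jamal:2, Juno:1, Liam:2, Nate:2, Rhea:2, Rosa:2, Sara:1, Sven:2, Zane:2.
The largest is 2 (to Rosa, Rhea, Liam, Sven, Zane, Nate, and Jamal), so the eccentricity of Vera is 2.

2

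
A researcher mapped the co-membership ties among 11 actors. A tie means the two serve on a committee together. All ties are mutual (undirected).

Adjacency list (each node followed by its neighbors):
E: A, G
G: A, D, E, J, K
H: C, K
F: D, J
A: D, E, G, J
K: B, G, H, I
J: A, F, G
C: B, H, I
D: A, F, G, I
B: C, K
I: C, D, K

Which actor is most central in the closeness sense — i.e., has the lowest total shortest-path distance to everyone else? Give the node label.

G

Farness (sum of distances to all others) for each node — A:19, B:24, C:24, D:18, E:24, F:25, G:16, H:24, I:19, J:22, K:17.
The smallest farness is 16, for G, so G has the highest closeness.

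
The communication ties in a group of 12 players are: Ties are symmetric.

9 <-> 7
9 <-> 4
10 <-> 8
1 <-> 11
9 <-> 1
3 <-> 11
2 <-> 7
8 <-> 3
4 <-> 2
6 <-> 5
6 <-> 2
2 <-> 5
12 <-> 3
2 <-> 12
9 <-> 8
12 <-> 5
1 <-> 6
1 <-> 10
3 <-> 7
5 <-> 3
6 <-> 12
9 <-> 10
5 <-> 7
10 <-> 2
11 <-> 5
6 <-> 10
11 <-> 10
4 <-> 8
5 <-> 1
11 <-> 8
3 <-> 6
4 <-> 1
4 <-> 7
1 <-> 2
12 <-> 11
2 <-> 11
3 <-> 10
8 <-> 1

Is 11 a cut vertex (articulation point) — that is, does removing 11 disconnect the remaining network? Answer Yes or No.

Even without 11, every remaining node can still reach every other (the residual graph is connected), so 11 is not a cut vertex.

No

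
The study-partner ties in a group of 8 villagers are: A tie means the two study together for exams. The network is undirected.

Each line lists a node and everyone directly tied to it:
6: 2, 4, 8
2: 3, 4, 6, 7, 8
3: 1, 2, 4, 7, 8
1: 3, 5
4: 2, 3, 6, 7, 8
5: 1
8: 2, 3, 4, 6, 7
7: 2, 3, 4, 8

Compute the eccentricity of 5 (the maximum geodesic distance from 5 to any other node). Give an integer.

4

Distances from 5: 1:1, 2:3, 3:2, 4:3, 6:4, 7:3, 8:3.
The largest is 4 (to 6), so the eccentricity of 5 is 4.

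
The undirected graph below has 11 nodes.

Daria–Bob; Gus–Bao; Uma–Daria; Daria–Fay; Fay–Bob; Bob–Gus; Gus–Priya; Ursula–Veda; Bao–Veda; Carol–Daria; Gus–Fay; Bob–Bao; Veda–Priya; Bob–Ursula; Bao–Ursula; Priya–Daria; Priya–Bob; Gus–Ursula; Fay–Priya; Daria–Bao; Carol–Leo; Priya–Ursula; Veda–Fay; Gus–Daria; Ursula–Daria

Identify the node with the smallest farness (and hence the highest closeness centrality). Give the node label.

Daria

Farness (sum of distances to all others) for each node — Bao:16, Bob:15, Carol:19, Daria:12, Fay:16, Gus:15, Leo:28, Priya:15, Uma:21, Ursula:15, Veda:20.
The smallest farness is 12, for Daria, so Daria has the highest closeness.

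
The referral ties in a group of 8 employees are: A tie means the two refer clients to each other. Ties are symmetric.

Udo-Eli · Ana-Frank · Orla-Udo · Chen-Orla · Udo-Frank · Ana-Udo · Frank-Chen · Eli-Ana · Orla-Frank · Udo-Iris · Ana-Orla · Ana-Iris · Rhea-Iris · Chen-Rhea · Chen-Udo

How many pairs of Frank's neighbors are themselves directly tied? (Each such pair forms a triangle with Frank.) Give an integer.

Frank's neighbors: Ana, Chen, Orla, and Udo.
Neighbor pairs that are themselves tied: Frank–Ana–Orla; Frank–Ana–Udo; Frank–Chen–Orla; Frank–Chen–Udo; Frank–Orla–Udo. Each forms one triangle with Frank, for 5 in total.

5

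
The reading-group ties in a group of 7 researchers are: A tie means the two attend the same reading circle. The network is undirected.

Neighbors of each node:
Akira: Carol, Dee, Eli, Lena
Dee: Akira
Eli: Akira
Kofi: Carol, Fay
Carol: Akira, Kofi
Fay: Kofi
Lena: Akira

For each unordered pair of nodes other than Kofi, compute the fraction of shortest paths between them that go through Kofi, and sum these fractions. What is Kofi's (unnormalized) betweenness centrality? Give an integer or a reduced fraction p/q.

Pairs whose geodesics pass through Kofi — Fay–Eli: 1; Fay–Carol: 1; Fay–Akira: 1; Fay–Dee: 1; Fay–Lena: 1.
All other pairs contribute 0.
Summing the contributions gives betweenness(Kofi) = 5.

5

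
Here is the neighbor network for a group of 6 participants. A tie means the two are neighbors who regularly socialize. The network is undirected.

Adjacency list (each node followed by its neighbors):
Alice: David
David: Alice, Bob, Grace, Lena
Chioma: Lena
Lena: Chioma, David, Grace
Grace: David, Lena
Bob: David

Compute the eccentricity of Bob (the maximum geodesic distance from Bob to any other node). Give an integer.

3

Distances from Bob: Alice:2, Chioma:3, David:1, Grace:2, Lena:2.
The largest is 3 (to Chioma), so the eccentricity of Bob is 3.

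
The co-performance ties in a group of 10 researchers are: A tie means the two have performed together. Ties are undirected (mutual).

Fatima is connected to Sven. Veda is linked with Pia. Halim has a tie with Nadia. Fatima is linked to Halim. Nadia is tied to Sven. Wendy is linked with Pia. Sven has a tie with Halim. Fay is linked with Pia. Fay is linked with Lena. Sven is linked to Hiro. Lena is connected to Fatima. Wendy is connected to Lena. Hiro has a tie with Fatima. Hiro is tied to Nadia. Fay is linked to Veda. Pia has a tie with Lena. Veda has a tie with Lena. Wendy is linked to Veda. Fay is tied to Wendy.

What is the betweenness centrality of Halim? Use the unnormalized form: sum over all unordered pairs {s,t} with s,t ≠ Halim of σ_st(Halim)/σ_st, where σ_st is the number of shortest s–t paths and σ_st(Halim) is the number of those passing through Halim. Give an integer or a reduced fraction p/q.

2

Pairs whose geodesics pass through Halim — Fatima–Nadia: 1/3; Nadia–Pia: 1/3; Nadia–Lena: 1/3; Nadia–Fay: 1/3; Nadia–Wendy: 1/3; Nadia–Veda: 1/3.
All other pairs contribute 0.
Summing the contributions gives betweenness(Halim) = 2.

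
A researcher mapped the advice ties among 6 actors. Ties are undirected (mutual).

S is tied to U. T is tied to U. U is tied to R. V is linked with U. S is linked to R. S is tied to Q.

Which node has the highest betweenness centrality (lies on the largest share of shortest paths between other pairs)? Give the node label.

Unnormalized betweenness of each node: Q:0, R:0, S:4, T:0, U:7, V:0.
U has the largest value, 7, making it the main broker — the node through which the most shortest paths run.

U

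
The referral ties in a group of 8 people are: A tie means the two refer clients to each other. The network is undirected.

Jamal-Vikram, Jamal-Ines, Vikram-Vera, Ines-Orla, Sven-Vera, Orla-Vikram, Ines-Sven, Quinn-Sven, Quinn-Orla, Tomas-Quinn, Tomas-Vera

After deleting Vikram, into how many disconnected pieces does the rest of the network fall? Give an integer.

1

Vikram's neighbors (Jamal, Orla, and Vera) remain reachable from one another through other ties, so the rest of the network stays in one piece.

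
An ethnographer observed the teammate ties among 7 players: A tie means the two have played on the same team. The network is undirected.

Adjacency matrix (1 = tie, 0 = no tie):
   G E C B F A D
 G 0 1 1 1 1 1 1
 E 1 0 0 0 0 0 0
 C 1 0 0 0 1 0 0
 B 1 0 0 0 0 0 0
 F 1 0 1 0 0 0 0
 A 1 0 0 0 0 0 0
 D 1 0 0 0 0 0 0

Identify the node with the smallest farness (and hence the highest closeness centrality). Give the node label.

G

Farness (sum of distances to all others) for each node — A:11, B:11, C:10, D:11, E:11, F:10, G:6.
The smallest farness is 6, for G, so G has the highest closeness.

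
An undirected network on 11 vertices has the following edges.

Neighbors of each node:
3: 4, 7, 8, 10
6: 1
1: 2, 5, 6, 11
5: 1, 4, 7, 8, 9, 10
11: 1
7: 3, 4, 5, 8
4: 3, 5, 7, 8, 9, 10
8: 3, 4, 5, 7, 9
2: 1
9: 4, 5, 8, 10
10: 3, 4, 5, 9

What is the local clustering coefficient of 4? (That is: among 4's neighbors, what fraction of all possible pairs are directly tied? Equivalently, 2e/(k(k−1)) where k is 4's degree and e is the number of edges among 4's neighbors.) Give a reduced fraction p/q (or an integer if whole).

2/3

4's neighbors: 3, 5, 7, 8, 9, and 10 (k = 6).
Possible neighbor pairs: C(6,2) = 15. Edges among them: 3–7, 3–8, 3–10, 5–7, 5–8, 5–9, 5–10, 7–8, 8–9, 9–10 → e = 10.
Clustering(4) = 10/15 = 2/3.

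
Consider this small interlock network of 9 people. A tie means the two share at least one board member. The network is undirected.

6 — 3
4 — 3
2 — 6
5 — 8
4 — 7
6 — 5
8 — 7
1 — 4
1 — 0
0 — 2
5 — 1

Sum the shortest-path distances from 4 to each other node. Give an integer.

Distances from 4: 0:2, 1:1, 2:3, 3:1, 5:2, 6:2, 7:1, 8:2.
Sum = 2 + 1 + 3 + 1 + 2 + 2 + 1 + 2 = 14.

14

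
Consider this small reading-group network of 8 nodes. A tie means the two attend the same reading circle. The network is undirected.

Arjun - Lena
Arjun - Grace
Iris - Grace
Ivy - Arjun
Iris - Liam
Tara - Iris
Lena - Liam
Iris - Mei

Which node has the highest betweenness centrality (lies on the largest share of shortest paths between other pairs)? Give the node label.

Unnormalized betweenness of each node: Arjun:7, Grace:6, Iris:12, Ivy:0, Lena:2, Liam:3, Mei:0, Tara:0.
Iris has the largest value, 12, making it the main broker — the node through which the most shortest paths run.

Iris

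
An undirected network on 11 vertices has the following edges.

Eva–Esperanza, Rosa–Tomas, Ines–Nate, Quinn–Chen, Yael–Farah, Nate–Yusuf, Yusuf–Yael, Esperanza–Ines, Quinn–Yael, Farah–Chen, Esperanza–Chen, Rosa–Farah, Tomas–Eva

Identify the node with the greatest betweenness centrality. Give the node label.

Esperanza

Unnormalized betweenness of each node: Chen:59/6, Esperanza:14, Eva:29/6, Farah:34/3, Ines:6, Nate:4, Quinn:11/6, Rosa:5, Tomas:17/6, Yael:28/3, Yusuf:5.
Esperanza has the largest value, 14, making it the main broker — the node through which the most shortest paths run.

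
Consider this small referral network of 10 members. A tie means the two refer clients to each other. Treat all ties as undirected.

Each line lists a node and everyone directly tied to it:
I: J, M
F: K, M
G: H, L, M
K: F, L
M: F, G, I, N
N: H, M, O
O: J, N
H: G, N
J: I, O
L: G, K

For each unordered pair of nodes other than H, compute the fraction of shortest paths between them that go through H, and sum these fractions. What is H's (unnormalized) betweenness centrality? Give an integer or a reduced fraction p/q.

Pairs whose geodesics pass through H — G–O: 1/2; G–N: 1/2; L–O: 1/2; L–N: 1/2.
All other pairs contribute 0.
Summing the contributions gives betweenness(H) = 2.

2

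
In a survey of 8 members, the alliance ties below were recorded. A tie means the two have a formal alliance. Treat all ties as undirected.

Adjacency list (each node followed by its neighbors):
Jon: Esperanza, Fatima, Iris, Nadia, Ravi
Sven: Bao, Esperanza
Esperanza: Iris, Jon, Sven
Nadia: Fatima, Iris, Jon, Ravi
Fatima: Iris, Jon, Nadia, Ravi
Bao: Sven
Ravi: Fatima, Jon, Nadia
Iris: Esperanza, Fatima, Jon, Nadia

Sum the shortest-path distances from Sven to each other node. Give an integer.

Distances from Sven: Bao:1, Esperanza:1, Fatima:3, Iris:2, Jon:2, Nadia:3, Ravi:3.
Sum = 1 + 1 + 3 + 2 + 2 + 3 + 3 = 15.

15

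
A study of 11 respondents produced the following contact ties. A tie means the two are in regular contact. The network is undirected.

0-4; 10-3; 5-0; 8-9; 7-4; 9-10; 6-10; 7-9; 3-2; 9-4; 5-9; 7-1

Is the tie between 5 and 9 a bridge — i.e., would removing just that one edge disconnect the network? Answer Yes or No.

Even without that edge, 5 still reaches 9 via 5 – 0 – 4 – 9, so the network stays connected. Not a bridge.

No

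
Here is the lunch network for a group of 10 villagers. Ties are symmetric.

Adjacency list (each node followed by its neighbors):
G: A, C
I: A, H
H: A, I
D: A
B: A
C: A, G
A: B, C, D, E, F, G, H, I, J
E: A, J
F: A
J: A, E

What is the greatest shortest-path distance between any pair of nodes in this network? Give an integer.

2

Eccentricity of each node (its greatest distance to any other): A:1, B:2, C:2, D:2, E:2, F:2, G:2, H:2, I:2, J:2.
The maximum eccentricity is 2, realized for instance by the pair E–D via E – A – D. So the diameter is 2.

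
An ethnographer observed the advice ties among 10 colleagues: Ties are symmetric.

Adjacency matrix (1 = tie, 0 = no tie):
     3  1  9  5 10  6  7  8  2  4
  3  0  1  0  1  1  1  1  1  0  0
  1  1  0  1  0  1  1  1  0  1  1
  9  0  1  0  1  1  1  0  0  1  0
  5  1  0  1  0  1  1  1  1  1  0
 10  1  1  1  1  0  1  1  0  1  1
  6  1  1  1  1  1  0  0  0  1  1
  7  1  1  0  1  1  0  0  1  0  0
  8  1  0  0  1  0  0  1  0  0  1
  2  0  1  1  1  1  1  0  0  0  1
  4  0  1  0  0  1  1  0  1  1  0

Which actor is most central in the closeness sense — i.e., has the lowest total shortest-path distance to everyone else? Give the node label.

10

Farness (sum of distances to all others) for each node — 1:11, 2:12, 3:12, 4:13, 5:11, 6:11, 7:13, 8:14, 9:13, 10:10.
The smallest farness is 10, for 10, so 10 has the highest closeness.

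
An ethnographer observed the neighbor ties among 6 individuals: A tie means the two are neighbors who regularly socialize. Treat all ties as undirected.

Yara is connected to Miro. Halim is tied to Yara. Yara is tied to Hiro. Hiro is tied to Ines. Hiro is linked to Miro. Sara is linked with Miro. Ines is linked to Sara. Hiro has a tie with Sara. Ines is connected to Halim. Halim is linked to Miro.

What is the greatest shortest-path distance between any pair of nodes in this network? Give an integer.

2

Eccentricity of each node (its greatest distance to any other): Halim:2, Hiro:2, Ines:2, Miro:2, Sara:2, Yara:2.
The maximum eccentricity is 2, realized for instance by the pair Halim–Sara via Halim – Miro – Sara. So the diameter is 2.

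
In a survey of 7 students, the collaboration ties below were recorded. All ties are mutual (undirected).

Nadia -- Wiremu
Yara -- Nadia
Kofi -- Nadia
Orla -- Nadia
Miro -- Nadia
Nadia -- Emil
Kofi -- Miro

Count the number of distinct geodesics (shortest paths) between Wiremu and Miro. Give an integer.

1

The shortest distance is 2, and the only length-2 path is Wiremu–Nadia–Miro. So there is exactly 1 shortest path.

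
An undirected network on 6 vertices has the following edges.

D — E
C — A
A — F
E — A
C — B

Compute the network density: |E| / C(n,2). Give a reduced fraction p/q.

There are 5 edges and 6 nodes, so the maximum possible is C(6,2) = 15.
Density = 5/15 = 1/3.

1/3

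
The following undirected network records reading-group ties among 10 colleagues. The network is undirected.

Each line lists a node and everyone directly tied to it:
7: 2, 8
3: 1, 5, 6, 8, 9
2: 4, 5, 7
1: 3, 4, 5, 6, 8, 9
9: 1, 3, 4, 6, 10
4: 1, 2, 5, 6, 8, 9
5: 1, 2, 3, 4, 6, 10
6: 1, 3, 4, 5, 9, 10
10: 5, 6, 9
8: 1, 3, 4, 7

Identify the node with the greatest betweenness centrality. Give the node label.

Unnormalized betweenness of each node: 1:131/60, 2:63/20, 3:119/60, 4:74/15, 5:86/15, 6:26/15, 7:1/2, 8:81/20, 9:23/15, 10:1/5.
5 has the largest value, 86/15, making it the main broker — the node through which the most shortest paths run.

5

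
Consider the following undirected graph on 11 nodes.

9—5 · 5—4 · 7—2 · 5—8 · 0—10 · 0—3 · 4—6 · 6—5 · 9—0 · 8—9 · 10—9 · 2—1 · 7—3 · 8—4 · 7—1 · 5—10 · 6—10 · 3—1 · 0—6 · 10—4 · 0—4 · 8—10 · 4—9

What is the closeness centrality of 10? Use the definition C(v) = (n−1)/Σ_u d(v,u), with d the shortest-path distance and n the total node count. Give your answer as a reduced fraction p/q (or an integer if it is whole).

5/9

Distances from 10: 0:1, 1:3, 2:4, 3:2, 4:1, 5:1, 6:1, 7:3, 8:1, 9:1. Sum = 18.
n = 11, so closeness = 10/18 = 5/9.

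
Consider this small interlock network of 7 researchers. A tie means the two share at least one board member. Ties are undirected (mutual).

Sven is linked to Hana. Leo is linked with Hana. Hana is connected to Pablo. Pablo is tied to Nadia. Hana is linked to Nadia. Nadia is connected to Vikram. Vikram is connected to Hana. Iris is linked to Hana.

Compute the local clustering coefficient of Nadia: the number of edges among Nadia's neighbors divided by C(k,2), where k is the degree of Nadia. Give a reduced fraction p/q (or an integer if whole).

2/3

Nadia's neighbors: Hana, Pablo, and Vikram (k = 3).
Possible neighbor pairs: C(3,2) = 3. Edges among them: Hana–Pablo, Hana–Vikram → e = 2.
Clustering(Nadia) = 2/3.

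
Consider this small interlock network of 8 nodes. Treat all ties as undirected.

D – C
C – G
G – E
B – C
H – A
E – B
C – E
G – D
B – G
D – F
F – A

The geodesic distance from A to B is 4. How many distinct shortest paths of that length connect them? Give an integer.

2

The shortest distance is 4. The length-4 paths are: A–F–D–G–B; A–F–D–C–B.
That gives 2 distinct shortest paths.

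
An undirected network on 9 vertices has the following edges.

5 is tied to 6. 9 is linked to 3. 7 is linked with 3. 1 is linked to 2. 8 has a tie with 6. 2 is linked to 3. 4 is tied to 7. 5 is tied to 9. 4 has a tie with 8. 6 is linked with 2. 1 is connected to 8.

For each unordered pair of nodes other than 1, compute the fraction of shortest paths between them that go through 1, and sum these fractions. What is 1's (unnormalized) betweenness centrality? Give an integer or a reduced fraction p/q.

7/6

Pairs whose geodesics pass through 1 — 8–3: 1/3; 8–2: 1/2; 4–2: 1/3.
All other pairs contribute 0.
Summing the contributions gives betweenness(1) = 7/6.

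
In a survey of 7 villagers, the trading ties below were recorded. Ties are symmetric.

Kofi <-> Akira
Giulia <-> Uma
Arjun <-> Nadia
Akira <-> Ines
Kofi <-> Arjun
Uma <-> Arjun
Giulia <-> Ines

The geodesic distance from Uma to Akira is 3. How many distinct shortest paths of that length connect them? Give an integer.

The shortest distance is 3. The length-3 paths are: Uma–Giulia–Ines–Akira; Uma–Arjun–Kofi–Akira.
That gives 2 distinct shortest paths.

2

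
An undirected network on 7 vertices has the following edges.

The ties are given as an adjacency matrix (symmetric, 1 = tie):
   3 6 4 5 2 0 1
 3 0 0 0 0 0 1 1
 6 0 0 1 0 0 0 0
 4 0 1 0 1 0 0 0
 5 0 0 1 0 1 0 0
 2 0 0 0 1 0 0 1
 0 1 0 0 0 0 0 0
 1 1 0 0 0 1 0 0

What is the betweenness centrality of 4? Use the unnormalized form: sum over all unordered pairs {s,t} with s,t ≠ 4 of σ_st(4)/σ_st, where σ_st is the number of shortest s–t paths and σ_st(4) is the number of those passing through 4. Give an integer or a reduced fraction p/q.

5

Pairs whose geodesics pass through 4 — 3–6: 1; 6–5: 1; 6–2: 1; 6–0: 1; 6–1: 1.
All other pairs contribute 0.
Summing the contributions gives betweenness(4) = 5.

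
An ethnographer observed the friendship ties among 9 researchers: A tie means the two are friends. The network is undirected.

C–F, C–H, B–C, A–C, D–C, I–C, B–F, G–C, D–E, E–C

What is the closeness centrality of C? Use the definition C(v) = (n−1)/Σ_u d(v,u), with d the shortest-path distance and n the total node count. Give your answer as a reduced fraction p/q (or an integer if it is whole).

1

Distances from C: A:1, B:1, D:1, E:1, F:1, G:1, H:1, I:1. Sum = 8.
n = 9, so closeness = 8/8 = 1.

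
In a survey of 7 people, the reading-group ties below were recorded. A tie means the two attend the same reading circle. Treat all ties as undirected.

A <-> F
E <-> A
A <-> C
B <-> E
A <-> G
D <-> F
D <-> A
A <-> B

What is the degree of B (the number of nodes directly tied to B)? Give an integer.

B is directly tied to A and E. That is 2 neighbors, so the degree of B is 2.

2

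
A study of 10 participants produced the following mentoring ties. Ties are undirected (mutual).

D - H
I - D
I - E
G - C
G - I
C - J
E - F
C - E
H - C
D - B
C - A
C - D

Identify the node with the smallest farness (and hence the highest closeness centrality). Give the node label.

Farness (sum of distances to all others) for each node — A:20, B:23, C:12, D:15, E:16, F:24, G:18, H:17, I:17, J:20.
The smallest farness is 12, for C, so C has the highest closeness.

C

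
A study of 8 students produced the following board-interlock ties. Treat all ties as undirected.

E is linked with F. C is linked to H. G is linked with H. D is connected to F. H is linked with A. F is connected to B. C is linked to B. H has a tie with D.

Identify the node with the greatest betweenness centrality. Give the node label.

H

Unnormalized betweenness of each node: A:0, B:2, C:3, D:6, E:0, F:7, G:0, H:12.
H has the largest value, 12, making it the main broker — the node through which the most shortest paths run.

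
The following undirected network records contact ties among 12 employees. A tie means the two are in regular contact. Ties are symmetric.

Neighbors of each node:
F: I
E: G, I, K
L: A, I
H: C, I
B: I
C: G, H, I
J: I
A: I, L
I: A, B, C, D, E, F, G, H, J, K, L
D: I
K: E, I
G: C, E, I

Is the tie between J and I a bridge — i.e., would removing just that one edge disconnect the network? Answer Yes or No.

Yes

Without the J–I edge there is no alternate route between J and I, so the network disconnects. It is a bridge.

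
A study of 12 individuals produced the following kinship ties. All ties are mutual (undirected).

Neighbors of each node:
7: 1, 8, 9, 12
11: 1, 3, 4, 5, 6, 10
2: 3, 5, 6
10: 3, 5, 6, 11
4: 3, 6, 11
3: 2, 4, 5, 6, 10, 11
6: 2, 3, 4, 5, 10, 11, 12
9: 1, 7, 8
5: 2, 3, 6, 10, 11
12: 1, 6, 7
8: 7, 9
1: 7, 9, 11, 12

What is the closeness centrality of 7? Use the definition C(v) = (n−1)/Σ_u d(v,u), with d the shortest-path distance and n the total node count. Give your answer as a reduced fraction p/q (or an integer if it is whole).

Distances from 7: 1:1, 2:3, 3:3, 4:3, 5:3, 6:2, 8:1, 9:1, 10:3, 11:2, 12:1. Sum = 23.
n = 12, so closeness = 11/23.

11/23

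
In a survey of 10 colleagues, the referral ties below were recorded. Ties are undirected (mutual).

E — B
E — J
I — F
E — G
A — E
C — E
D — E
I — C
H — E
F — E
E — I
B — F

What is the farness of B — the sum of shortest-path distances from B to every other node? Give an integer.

16

Distances from B: A:2, C:2, D:2, E:1, F:1, G:2, H:2, I:2, J:2.
Sum = 2 + 2 + 2 + 1 + 1 + 2 + 2 + 2 + 2 = 16.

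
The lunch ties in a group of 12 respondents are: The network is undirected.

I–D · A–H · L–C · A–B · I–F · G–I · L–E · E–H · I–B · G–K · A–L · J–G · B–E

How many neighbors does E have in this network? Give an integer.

E is directly tied to B, H, and L. That is 3 neighbors, so the degree of E is 3.

3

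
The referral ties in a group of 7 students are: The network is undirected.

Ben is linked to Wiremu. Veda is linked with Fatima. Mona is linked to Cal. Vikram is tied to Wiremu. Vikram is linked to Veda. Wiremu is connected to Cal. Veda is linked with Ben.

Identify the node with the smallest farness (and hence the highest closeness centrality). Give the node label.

Wiremu

Farness (sum of distances to all others) for each node — Ben:11, Cal:13, Fatima:17, Mona:18, Veda:12, Vikram:11, Wiremu:10.
The smallest farness is 10, for Wiremu, so Wiremu has the highest closeness.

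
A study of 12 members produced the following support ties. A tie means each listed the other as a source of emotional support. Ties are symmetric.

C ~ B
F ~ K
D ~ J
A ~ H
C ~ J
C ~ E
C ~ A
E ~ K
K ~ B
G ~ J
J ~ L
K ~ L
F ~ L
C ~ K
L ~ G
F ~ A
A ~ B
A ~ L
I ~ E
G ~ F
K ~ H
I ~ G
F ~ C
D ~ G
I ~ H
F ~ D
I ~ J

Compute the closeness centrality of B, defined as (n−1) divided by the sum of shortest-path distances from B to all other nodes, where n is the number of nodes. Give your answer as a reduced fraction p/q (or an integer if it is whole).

1/2

Distances from B: A:1, C:1, D:3, E:2, F:2, G:3, H:2, I:3, J:2, K:1, L:2. Sum = 22.
n = 12, so closeness = 11/22 = 1/2.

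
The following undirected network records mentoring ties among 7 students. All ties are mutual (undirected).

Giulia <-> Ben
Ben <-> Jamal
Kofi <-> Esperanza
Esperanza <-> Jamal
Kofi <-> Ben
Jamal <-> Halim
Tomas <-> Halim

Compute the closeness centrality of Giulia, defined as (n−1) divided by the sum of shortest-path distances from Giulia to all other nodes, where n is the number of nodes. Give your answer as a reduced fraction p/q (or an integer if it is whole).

Distances from Giulia: Ben:1, Esperanza:3, Halim:3, Jamal:2, Kofi:2, Tomas:4. Sum = 15.
n = 7, so closeness = 6/15 = 2/5.

2/5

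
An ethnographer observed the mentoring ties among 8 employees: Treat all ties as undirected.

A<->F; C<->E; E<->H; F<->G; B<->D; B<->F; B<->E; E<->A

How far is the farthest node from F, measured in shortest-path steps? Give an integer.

Distances from F: A:1, B:1, C:3, D:2, E:2, G:1, H:3.
The largest is 3 (to H and C), so the eccentricity of F is 3.

3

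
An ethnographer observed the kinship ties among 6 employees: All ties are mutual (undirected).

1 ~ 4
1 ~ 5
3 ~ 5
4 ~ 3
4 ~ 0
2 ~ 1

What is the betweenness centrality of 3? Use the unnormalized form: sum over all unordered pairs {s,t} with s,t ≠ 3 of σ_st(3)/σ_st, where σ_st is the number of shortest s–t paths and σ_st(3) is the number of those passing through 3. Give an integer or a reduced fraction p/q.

1

Pairs whose geodesics pass through 3 — 0–5: 1/2; 4–5: 1/2.
All other pairs contribute 0.
Summing the contributions gives betweenness(3) = 1.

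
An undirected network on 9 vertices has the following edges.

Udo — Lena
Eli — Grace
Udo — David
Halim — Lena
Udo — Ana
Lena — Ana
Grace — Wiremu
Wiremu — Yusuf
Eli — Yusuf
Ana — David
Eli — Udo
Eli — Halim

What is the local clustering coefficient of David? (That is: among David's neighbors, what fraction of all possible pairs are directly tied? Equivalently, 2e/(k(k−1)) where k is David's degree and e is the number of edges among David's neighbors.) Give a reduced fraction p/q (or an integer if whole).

1

David's neighbors: Ana and Udo (k = 2).
Possible neighbor pairs: C(2,2) = 1. Edges among them: Ana–Udo → e = 1.
Clustering(David) = 1/1.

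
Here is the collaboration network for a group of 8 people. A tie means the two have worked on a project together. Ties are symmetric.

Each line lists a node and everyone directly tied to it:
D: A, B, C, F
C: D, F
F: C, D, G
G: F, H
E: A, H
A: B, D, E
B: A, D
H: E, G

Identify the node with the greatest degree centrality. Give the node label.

D

Degrees — A:3, B:2, C:2, D:4, E:2, F:3, G:2, H:2.
The maximum is 4, attained only by D.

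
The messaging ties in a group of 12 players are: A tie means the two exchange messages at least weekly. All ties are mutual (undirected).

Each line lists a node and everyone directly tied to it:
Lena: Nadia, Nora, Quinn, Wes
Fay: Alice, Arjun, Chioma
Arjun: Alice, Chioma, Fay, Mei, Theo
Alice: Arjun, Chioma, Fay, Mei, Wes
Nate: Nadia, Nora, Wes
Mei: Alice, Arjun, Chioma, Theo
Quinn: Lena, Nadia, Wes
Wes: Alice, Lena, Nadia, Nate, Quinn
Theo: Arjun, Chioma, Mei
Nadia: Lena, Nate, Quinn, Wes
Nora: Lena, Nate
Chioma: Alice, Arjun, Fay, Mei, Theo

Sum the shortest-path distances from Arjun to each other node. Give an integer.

23

Distances from Arjun: Alice:1, Chioma:1, Fay:1, Lena:3, Mei:1, Nadia:3, Nate:3, Nora:4, Quinn:3, Theo:1, Wes:2.
Sum = 1 + 1 + 1 + 3 + 1 + 3 + 3 + 4 + 3 + 1 + 2 = 23.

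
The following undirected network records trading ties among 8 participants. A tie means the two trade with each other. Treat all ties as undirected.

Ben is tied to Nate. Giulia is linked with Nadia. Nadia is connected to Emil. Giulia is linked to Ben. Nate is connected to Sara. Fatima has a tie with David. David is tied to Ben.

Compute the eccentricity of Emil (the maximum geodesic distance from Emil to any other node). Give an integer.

Distances from Emil: Ben:3, David:4, Fatima:5, Giulia:2, Nadia:1, Nate:4, Sara:5.
The largest is 5 (to Sara and Fatima), so the eccentricity of Emil is 5.

5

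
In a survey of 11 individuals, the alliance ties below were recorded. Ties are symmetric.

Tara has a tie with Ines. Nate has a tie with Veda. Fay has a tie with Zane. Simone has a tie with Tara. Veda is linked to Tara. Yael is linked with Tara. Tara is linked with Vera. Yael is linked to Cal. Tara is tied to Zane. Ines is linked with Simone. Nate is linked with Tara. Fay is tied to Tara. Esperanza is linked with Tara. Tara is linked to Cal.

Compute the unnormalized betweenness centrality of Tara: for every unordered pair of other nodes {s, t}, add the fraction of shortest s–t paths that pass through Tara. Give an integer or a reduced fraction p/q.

Pairs whose geodesics pass through Tara — Vera–Simone: 1; Vera–Nate: 1; Vera–Veda: 1; Vera–Zane: 1; Vera–Esperanza: 1; Vera–Fay: 1; Vera–Ines: 1; Vera–Yael: 1; Vera–Cal: 1; Simone–Nate: 1; Simone–Veda: 1; Simone–Zane: 1; Simone–Esperanza: 1; Simone–Fay: 1 … (+27 more pairs).
All other pairs contribute 0.
Summing the contributions gives betweenness(Tara) = 41.

41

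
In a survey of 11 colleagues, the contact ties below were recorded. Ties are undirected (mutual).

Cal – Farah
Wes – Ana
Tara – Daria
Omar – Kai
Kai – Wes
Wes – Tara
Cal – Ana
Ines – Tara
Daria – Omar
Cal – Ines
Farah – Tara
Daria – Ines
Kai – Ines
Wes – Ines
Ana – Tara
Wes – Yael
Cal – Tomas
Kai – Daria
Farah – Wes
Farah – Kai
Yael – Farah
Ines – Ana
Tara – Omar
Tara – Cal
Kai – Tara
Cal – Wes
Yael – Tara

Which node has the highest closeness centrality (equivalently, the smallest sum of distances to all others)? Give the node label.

Farness (sum of distances to all others) for each node — Ana:16, Cal:14, Daria:17, Farah:15, Ines:14, Kai:15, Omar:18, Tara:11, Tomas:23, Wes:13, Yael:18.
The smallest farness is 11, for Tara, so Tara has the highest closeness.

Tara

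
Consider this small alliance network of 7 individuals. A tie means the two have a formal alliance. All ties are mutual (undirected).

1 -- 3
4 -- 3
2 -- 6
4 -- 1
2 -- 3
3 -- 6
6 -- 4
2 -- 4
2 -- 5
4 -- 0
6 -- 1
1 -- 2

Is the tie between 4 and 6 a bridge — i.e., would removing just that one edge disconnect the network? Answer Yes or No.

No

Even without that edge, 4 still reaches 6 via 4 – 3 – 6, so the network stays connected. Not a bridge.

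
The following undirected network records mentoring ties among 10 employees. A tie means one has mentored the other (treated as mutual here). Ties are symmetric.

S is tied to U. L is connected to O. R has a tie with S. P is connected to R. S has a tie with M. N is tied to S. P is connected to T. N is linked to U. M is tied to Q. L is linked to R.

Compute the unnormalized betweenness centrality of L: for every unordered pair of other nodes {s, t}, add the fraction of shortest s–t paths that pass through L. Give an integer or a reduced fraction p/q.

8

Pairs whose geodesics pass through L — M–O: 1; P–O: 1; T–O: 1; U–O: 1; N–O: 1; S–O: 1; O–Q: 1; O–R: 1.
All other pairs contribute 0.
Summing the contributions gives betweenness(L) = 8.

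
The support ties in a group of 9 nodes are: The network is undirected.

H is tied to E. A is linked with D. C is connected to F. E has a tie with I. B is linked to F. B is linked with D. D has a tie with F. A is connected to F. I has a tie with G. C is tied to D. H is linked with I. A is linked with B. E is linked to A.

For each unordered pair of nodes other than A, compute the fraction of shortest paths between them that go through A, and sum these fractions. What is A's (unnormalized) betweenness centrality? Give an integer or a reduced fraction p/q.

16

Pairs whose geodesics pass through A — I–F: 1; I–C: 2/2; I–D: 1; I–B: 1; H–F: 1; H–C: 2/2; H–D: 1; H–B: 1; E–F: 1; E–C: 2/2; E–D: 1; E–B: 1; G–F: 1; G–C: 2/2 … (+2 more pairs).
All other pairs contribute 0.
Summing the contributions gives betweenness(A) = 16.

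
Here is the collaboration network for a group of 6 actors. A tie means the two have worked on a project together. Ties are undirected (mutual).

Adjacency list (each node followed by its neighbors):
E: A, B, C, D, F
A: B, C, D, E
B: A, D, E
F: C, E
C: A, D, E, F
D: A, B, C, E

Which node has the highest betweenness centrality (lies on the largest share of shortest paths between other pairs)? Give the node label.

Unnormalized betweenness of each node: A:1/3, B:0, C:1, D:1/3, E:7/3, F:0.
E has the largest value, 7/3, making it the main broker — the node through which the most shortest paths run.

E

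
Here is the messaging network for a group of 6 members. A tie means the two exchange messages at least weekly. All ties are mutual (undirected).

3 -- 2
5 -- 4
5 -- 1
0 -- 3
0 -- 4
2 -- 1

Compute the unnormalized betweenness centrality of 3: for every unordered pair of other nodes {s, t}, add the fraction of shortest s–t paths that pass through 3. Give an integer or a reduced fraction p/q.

2

Pairs whose geodesics pass through 3 — 4–2: 1/2; 0–2: 1; 0–1: 1/2.
All other pairs contribute 0.
Summing the contributions gives betweenness(3) = 2.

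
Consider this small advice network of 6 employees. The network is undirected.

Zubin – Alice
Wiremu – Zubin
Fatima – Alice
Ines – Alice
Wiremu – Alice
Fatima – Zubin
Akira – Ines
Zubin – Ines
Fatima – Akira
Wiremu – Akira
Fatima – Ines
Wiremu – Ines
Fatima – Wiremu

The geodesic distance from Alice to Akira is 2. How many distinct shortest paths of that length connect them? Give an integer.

The shortest distance is 2. The length-2 paths are: Alice–Fatima–Akira; Alice–Wiremu–Akira; Alice–Ines–Akira.
That gives 3 distinct shortest paths.

3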